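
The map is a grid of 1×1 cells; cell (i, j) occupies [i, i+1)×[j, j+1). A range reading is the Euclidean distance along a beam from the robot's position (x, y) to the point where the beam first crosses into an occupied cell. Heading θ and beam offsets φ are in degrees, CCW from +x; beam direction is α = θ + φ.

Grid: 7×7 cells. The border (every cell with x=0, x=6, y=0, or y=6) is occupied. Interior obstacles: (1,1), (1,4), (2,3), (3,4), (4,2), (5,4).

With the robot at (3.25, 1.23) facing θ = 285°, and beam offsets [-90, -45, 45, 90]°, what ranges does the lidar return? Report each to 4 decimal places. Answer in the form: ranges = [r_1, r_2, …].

ranges = [0.8887, 0.2656, 0.4600, 2.8470]

beam 1: φ=-90°, α=195°
  d=(-0.9659,-0.2588)  start (3,1)  tX=0.2588 tY=0.8887  stride 1/|dx|=1.0353 1/|dy|=3.8637
    cross x-line → (2,1), t=0.2588
    cross y-line → (2,0), t=0.8887 (wall)
  → r_1 = 0.8887
beam 2: φ=-45°, α=240°
  d=(-0.5000,-0.8660)  start (3,1)  tX=0.5000 tY=0.2656  stride 1/|dx|=2.0000 1/|dy|=1.1547
    cross y-line → (3,0), t=0.2656 (wall)
  → r_2 = 0.2656
beam 3: φ=45°, α=330°
  d=(0.8660,-0.5000)  start (3,1)  tX=0.8660 tY=0.4600  stride 1/|dx|=1.1547 1/|dy|=2.0000
    cross y-line → (3,0), t=0.4600 (wall)
  → r_3 = 0.4600
beam 4: φ=90°, α=15°
  d=(0.9659,0.2588)  start (3,1)  tX=0.7765 tY=2.9751  stride 1/|dx|=1.0353 1/|dy|=3.8637
    cross x-line → (4,1), t=0.7765
    cross x-line → (5,1), t=1.8117
    cross x-line → (6,1), t=2.8470 (wall)
  → r_4 = 2.8470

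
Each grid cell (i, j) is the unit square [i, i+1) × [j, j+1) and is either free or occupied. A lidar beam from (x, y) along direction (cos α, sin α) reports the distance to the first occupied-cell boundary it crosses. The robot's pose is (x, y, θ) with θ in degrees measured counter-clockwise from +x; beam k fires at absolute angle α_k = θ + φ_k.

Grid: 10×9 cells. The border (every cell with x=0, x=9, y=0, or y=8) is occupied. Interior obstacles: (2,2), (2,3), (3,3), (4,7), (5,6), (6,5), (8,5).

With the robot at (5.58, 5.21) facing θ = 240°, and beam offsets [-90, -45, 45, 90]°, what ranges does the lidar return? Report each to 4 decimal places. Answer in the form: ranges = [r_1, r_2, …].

ranges = [5.2885, 4.7416, 4.3585, 3.9491]

beam 1: φ=-90°, α=150°
  d=(-0.8660,0.5000)  start (5,5)  tX=0.6697 tY=1.5800  stride 1/|dx|=1.1547 1/|dy|=2.0000
    cross x-line → (4,5), t=0.6697
    cross y-line → (4,6), t=1.5800
    cross x-line → (3,6), t=1.8244
    cross x-line → (2,6), t=2.9791
    cross y-line → (2,7), t=3.5800
    cross x-line → (1,7), t=4.1338
    cross x-line → (0,7), t=5.2885 (wall)
  → r_1 = 5.2885
beam 2: φ=-45°, α=195°
  d=(-0.9659,-0.2588)  start (5,5)  tX=0.6005 tY=0.8114  stride 1/|dx|=1.0353 1/|dy|=3.8637
    cross x-line → (4,5), t=0.6005
    cross y-line → (4,4), t=0.8114
    cross x-line → (3,4), t=1.6357
    cross x-line → (2,4), t=2.6710
    cross x-line → (1,4), t=3.7063
    cross y-line → (1,3), t=4.6751
    cross x-line → (0,3), t=4.7416 (wall)
  → r_2 = 4.7416
beam 3: φ=45°, α=285°
  d=(0.2588,-0.9659)  start (5,5)  tX=1.6228 tY=0.2174  stride 1/|dx|=3.8637 1/|dy|=1.0353
    cross y-line → (5,4), t=0.2174
    cross y-line → (5,3), t=1.2527
    cross x-line → (6,3), t=1.6228
    cross y-line → (6,2), t=2.2880
    cross y-line → (6,1), t=3.3232
    cross y-line → (6,0), t=4.3585 (wall)
  → r_3 = 4.3585
beam 4: φ=90°, α=330°
  d=(0.8660,-0.5000)  start (5,5)  tX=0.4850 tY=0.4200  stride 1/|dx|=1.1547 1/|dy|=2.0000
    cross y-line → (5,4), t=0.4200
    cross x-line → (6,4), t=0.4850
    cross x-line → (7,4), t=1.6397
    cross y-line → (7,3), t=2.4200
    cross x-line → (8,3), t=2.7944
    cross x-line → (9,3), t=3.9491 (wall)
  → r_4 = 3.9491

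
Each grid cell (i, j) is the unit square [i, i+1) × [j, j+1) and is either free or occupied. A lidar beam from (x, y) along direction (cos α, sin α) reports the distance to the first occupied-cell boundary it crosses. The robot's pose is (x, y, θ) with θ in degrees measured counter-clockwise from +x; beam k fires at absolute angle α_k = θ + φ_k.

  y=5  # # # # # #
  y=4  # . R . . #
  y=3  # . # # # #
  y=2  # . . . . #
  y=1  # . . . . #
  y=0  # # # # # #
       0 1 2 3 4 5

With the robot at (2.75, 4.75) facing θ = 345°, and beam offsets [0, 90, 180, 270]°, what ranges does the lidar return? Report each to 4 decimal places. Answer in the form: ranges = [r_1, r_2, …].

beam 1: φ=0°, α=345°
  dir = (cos 345°, sin 345°) = (0.9659, -0.2588); from cell (2,4)
  next x-line at t=0.2588, next y-line at t=2.8978; Δt_x=1.0353, Δt_y=3.8637
    x: enter (3,4) at t=0.2588
    x: enter (4,4) at t=1.2941
    x: enter (5,4) at t=2.3294 ← occupied
  → r_1 = 2.3294
beam 2: φ=90°, α=75°
  dir = (cos 75°, sin 75°) = (0.2588, 0.9659); from cell (2,4)
  next x-line at t=0.9659, next y-line at t=0.2588; Δt_x=3.8637, Δt_y=1.0353
    y: enter (2,5) at t=0.2588 ← occupied
  → r_2 = 0.2588
beam 3: φ=180°, α=165°
  dir = (cos 165°, sin 165°) = (-0.9659, 0.2588); from cell (2,4)
  next x-line at t=0.7765, next y-line at t=0.9659; Δt_x=1.0353, Δt_y=3.8637
    x: enter (1,4) at t=0.7765
    y: enter (1,5) at t=0.9659 ← occupied
  → r_3 = 0.9659
beam 4: φ=270°, α=255°
  dir = (cos 255°, sin 255°) = (-0.2588, -0.9659); from cell (2,4)
  next x-line at t=2.8978, next y-line at t=0.7765; Δt_x=3.8637, Δt_y=1.0353
    y: enter (2,3) at t=0.7765 ← occupied
  → r_4 = 0.7765

ranges = [2.3294, 0.2588, 0.9659, 0.7765]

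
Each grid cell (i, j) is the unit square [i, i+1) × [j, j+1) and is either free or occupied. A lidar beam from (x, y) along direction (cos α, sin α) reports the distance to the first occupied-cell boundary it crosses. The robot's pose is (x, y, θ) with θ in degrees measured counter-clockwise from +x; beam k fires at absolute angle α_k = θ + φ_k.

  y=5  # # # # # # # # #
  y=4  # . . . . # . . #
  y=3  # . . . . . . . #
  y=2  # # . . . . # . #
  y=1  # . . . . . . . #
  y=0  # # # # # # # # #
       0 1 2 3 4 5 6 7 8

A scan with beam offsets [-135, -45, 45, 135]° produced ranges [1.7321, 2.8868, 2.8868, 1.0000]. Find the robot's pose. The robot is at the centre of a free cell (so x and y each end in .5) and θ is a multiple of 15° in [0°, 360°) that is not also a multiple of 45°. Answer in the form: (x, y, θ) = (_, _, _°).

The pose lattice has 25·16 = 400 candidates. Test each by forward raycasting.
  (1.5, 4.5, 210°): beam 1 = 0.5176 ≠ 1.7321 ✗
  (7.5, 4.5, 300°): beam 1 = 1.5529 ≠ 1.7321 ✗
  (6.5, 4.5, 120°): beam 1 = 1.5529 ≠ 1.7321 ✗
  …
  (4.5, 3.5, 255°): r_1=1.7321, r_2=2.8868, r_3=2.8868, r_4=1.0000 — all match ✓
Unique over the lattice → pose = (4.5, 3.5, 255°).

(x, y, θ) = (4.5, 3.5, 255°)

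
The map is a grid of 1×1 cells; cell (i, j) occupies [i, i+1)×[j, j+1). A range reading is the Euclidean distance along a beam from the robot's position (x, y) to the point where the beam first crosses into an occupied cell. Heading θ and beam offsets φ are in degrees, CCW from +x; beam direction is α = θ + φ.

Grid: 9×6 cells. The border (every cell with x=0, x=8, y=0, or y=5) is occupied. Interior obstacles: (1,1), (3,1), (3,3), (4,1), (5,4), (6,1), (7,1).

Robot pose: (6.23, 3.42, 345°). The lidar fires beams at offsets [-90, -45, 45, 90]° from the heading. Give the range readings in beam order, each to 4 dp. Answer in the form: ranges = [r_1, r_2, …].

beam 1: φ=-90°, α=255°
  dir = (cos 255°, sin 255°) = (-0.2588, -0.9659); from cell (6,3)
  next x-line at t=0.8887, next y-line at t=0.4348; Δt_x=3.8637, Δt_y=1.0353
    y: enter (6,2) at t=0.4348
    x: enter (5,2) at t=0.8887
    y: enter (5,1) at t=1.4701
    y: enter (5,0) at t=2.5054 ← occupied
  → r_1 = 2.5054
beam 2: φ=-45°, α=300°
  dir = (cos 300°, sin 300°) = (0.5000, -0.8660); from cell (6,3)
  next x-line at t=1.5400, next y-line at t=0.4850; Δt_x=2.0000, Δt_y=1.1547
    y: enter (6,2) at t=0.4850
    x: enter (7,2) at t=1.5400
    y: enter (7,1) at t=1.6397 ← occupied
  → r_2 = 1.6397
beam 3: φ=45°, α=30°
  dir = (cos 30°, sin 30°) = (0.8660, 0.5000); from cell (6,3)
  next x-line at t=0.8891, next y-line at t=1.1600; Δt_x=1.1547, Δt_y=2.0000
    x: enter (7,3) at t=0.8891
    y: enter (7,4) at t=1.1600
    x: enter (8,4) at t=2.0438 ← occupied
  → r_3 = 2.0438
beam 4: φ=90°, α=75°
  dir = (cos 75°, sin 75°) = (0.2588, 0.9659); from cell (6,3)
  next x-line at t=2.9751, next y-line at t=0.6005; Δt_x=3.8637, Δt_y=1.0353
    y: enter (6,4) at t=0.6005
    y: enter (6,5) at t=1.6357 ← occupied
  → r_4 = 1.6357

ranges = [2.5054, 1.6397, 2.0438, 1.6357]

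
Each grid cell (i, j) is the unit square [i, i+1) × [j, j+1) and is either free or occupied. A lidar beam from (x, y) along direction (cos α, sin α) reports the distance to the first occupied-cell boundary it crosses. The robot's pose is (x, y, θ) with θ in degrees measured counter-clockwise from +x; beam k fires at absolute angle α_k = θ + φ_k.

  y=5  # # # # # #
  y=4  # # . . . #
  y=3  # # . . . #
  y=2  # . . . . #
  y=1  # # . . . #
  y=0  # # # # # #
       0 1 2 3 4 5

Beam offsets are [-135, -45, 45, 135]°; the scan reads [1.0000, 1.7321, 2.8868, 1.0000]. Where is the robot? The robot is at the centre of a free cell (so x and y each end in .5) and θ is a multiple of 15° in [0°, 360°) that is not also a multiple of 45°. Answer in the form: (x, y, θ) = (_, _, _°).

Candidates: 13 free-cell centres × 16 headings = 208 poses. Raycast each; keep the one whose scan matches to 4 dp.
  (2.5, 3.5, 15°): beam 1 = 1.7321 ≠ 1.0000 ✗
  (2.5, 2.5, 210°): beam 1 = 2.5882 ≠ 1.0000 ✗
  (3.5, 1.5, 210°): beam 1 = 3.6235 ≠ 1.0000 ✗
  (2.5, 4.5, 285°): beam 1 = 0.5774 ≠ 1.0000 ✗
  (4.5, 1.5, 105°): beam 1 = 0.5774 ≠ 1.0000 ✗
  …
  (2.5, 2.5, 345°): r_1=1.0000, r_2=1.7321, r_3=2.8868, r_4=1.0000 — all match ✓
Only this pose fits every beam.

(x, y, θ) = (2.5, 2.5, 345°)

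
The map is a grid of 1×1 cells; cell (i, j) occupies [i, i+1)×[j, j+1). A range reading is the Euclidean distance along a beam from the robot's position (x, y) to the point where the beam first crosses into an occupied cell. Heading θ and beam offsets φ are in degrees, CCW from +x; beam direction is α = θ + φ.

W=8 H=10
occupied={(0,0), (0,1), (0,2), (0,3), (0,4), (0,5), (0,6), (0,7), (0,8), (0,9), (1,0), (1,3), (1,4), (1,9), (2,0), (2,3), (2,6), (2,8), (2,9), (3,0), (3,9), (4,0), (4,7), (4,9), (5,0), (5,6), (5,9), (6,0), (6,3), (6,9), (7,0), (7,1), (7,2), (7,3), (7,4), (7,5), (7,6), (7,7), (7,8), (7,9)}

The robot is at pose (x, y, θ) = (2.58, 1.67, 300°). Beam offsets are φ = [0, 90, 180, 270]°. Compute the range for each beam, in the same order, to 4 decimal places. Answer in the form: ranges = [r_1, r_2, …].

ranges = [0.7736, 3.9491, 1.5358, 1.3400]

beam 1: φ=0°, α=300°
  d=(0.5000,-0.8660)  start (2,1)  tX=0.8400 tY=0.7736  stride 1/|dx|=2.0000 1/|dy|=1.1547
    cross y-line → (2,0), t=0.7736 (wall)
  → r_1 = 0.7736
beam 2: φ=90°, α=30°
  d=(0.8660,0.5000)  start (2,1)  tX=0.4850 tY=0.6600  stride 1/|dx|=1.1547 1/|dy|=2.0000
    cross x-line → (3,1), t=0.4850
    cross y-line → (3,2), t=0.6600
    cross x-line → (4,2), t=1.6397
    cross y-line → (4,3), t=2.6600
    cross x-line → (5,3), t=2.7944
    cross x-line → (6,3), t=3.9491 (wall)
  → r_2 = 3.9491
beam 3: φ=180°, α=120°
  d=(-0.5000,0.8660)  start (2,1)  tX=1.1600 tY=0.3811  stride 1/|dx|=2.0000 1/|dy|=1.1547
    cross y-line → (2,2), t=0.3811
    cross x-line → (1,2), t=1.1600
    cross y-line → (1,3), t=1.5358 (wall)
  → r_3 = 1.5358
beam 4: φ=270°, α=210°
  d=(-0.8660,-0.5000)  start (2,1)  tX=0.6697 tY=1.3400  stride 1/|dx|=1.1547 1/|dy|=2.0000
    cross x-line → (1,1), t=0.6697
    cross y-line → (1,0), t=1.3400 (wall)
  → r_4 = 1.3400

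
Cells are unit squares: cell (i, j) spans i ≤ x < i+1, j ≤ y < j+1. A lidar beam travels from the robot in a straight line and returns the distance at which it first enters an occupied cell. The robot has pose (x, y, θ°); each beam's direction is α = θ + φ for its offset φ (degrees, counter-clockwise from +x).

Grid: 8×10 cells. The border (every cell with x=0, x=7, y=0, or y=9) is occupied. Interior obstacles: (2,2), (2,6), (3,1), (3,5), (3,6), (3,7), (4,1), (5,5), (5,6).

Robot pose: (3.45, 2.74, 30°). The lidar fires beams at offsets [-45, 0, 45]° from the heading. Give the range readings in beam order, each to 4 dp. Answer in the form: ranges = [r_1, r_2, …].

beam 1: φ=-45°, α=345°
  direction (0.9659, -0.2588); cell (3,2); t to first gridline: x 0.5694, y 2.8591 (then +1.0353 / +3.8637)
    (4,2) via x @ 0.5694
    (5,2) via x @ 1.6047
    (6,2) via x @ 2.6400
    (6,1) via y @ 2.8591
    (7,1) via x @ 3.6752  # hit
  → r_1 = 3.6752
beam 2: φ=0°, α=30°
  direction (0.8660, 0.5000); cell (3,2); t to first gridline: x 0.6351, y 0.5200 (then +1.1547 / +2.0000)
    (3,3) via y @ 0.5200
    (4,3) via x @ 0.6351
    (5,3) via x @ 1.7898
    (5,4) via y @ 2.5200
    (6,4) via x @ 2.9445
    (7,4) via x @ 4.0992  # hit
  → r_2 = 4.0992
beam 3: φ=45°, α=75°
  direction (0.2588, 0.9659); cell (3,2); t to first gridline: x 2.1250, y 0.2692 (then +3.8637 / +1.0353)
    (3,3) via y @ 0.2692
    (3,4) via y @ 1.3044
    (4,4) via x @ 2.1250
    (4,5) via y @ 2.3397
    (4,6) via y @ 3.3750
    (4,7) via y @ 4.4103
    (4,8) via y @ 5.4456
    (5,8) via x @ 5.9887
    (5,9) via y @ 6.4808  # hit
  → r_3 = 6.4808

ranges = [3.6752, 4.0992, 6.4808]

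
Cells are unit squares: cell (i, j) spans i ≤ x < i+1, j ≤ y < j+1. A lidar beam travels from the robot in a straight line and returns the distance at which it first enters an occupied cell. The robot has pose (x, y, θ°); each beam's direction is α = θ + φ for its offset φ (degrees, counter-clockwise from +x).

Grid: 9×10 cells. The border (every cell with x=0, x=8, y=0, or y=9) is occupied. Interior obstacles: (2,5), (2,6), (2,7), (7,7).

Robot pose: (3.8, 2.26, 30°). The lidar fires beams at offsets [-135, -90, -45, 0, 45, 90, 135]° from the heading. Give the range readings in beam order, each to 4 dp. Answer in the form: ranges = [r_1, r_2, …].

ranges = [1.3044, 1.4549, 4.3482, 4.8497, 6.9778, 3.1639, 2.8988]

beam 1: φ=-135°, α=255°
  cosα=-0.2588 sinα=-0.9659 | (3,2) | tMaxX 3.0910 tMaxY 0.2692 | tΔX 3.8637 tΔY 1.0353
    t=0.2692 [y] (3,1)
    t=1.3044 [y] (3,0) — stop
  → r_1 = 1.3044
beam 2: φ=-90°, α=300°
  cosα=0.5000 sinα=-0.8660 | (3,2) | tMaxX 0.4000 tMaxY 0.3002 | tΔX 2.0000 tΔY 1.1547
    t=0.3002 [y] (3,1)
    t=0.4000 [x] (4,1)
    t=1.4549 [y] (4,0) — stop
  → r_2 = 1.4549
beam 3: φ=-45°, α=345°
  cosα=0.9659 sinα=-0.2588 | (3,2) | tMaxX 0.2071 tMaxY 1.0046 | tΔX 1.0353 tΔY 3.8637
    t=0.2071 [x] (4,2)
    t=1.0046 [y] (4,1)
    t=1.2423 [x] (5,1)
    t=2.2776 [x] (6,1)
    t=3.3129 [x] (7,1)
    t=4.3482 [x] (8,1) — stop
  → r_3 = 4.3482
beam 4: φ=0°, α=30°
  cosα=0.8660 sinα=0.5000 | (3,2) | tMaxX 0.2309 tMaxY 1.4800 | tΔX 1.1547 tΔY 2.0000
    t=0.2309 [x] (4,2)
    t=1.3856 [x] (5,2)
    t=1.4800 [y] (5,3)
    t=2.5403 [x] (6,3)
    t=3.4800 [y] (6,4)
    t=3.6950 [x] (7,4)
    t=4.8497 [x] (8,4) — stop
  → r_4 = 4.8497
beam 5: φ=45°, α=75°
  cosα=0.2588 sinα=0.9659 | (3,2) | tMaxX 0.7727 tMaxY 0.7661 | tΔX 3.8637 tΔY 1.0353
    t=0.7661 [y] (3,3)
    t=0.7727 [x] (4,3)
    t=1.8014 [y] (4,4)
    t=2.8367 [y] (4,5)
    t=3.8719 [y] (4,6)
    t=4.6364 [x] (5,6)
    t=4.9072 [y] (5,7)
    t=5.9425 [y] (5,8)
    t=6.9778 [y] (5,9) — stop
  → r_5 = 6.9778
beam 6: φ=90°, α=120°
  cosα=-0.5000 sinα=0.8660 | (3,2) | tMaxX 1.6000 tMaxY 0.8545 | tΔX 2.0000 tΔY 1.1547
    t=0.8545 [y] (3,3)
    t=1.6000 [x] (2,3)
    t=2.0092 [y] (2,4)
    t=3.1639 [y] (2,5) — stop
  → r_6 = 3.1639
beam 7: φ=135°, α=165°
  cosα=-0.9659 sinα=0.2588 | (3,2) | tMaxX 0.8282 tMaxY 2.8591 | tΔX 1.0353 tΔY 3.8637
    t=0.8282 [x] (2,2)
    t=1.8635 [x] (1,2)
    t=2.8591 [y] (1,3)
    t=2.8988 [x] (0,3) — stop
  → r_7 = 2.8988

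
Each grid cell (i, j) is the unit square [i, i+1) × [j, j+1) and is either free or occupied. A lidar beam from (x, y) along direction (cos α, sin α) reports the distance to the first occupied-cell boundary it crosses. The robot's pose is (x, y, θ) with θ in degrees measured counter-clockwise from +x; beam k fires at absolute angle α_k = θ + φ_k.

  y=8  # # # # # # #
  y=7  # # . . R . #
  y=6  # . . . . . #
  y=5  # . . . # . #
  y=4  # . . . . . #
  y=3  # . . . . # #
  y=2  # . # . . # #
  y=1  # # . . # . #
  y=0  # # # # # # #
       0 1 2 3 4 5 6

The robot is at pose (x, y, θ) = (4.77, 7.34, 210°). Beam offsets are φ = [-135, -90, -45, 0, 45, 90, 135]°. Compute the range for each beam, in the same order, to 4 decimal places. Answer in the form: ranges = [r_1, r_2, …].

beam 1: φ=-135°, α=75°
  dir = (cos 75°, sin 75°) = (0.2588, 0.9659); from cell (4,7)
  next x-line at t=0.8887, next y-line at t=0.6833; Δt_x=3.8637, Δt_y=1.0353
    y: enter (4,8) at t=0.6833 ← occupied
  → r_1 = 0.6833
beam 2: φ=-90°, α=120°
  dir = (cos 120°, sin 120°) = (-0.5000, 0.8660); from cell (4,7)
  next x-line at t=1.5400, next y-line at t=0.7621; Δt_x=2.0000, Δt_y=1.1547
    y: enter (4,8) at t=0.7621 ← occupied
  → r_2 = 0.7621
beam 3: φ=-45°, α=165°
  dir = (cos 165°, sin 165°) = (-0.9659, 0.2588); from cell (4,7)
  next x-line at t=0.7972, next y-line at t=2.5500; Δt_x=1.0353, Δt_y=3.8637
    x: enter (3,7) at t=0.7972
    x: enter (2,7) at t=1.8324
    y: enter (2,8) at t=2.5500 ← occupied
  → r_3 = 2.5500
beam 4: φ=0°, α=210°
  dir = (cos 210°, sin 210°) = (-0.8660, -0.5000); from cell (4,7)
  next x-line at t=0.8891, next y-line at t=0.6800; Δt_x=1.1547, Δt_y=2.0000
    y: enter (4,6) at t=0.6800
    x: enter (3,6) at t=0.8891
    x: enter (2,6) at t=2.0438
    y: enter (2,5) at t=2.6800
    x: enter (1,5) at t=3.1985
    x: enter (0,5) at t=4.3532 ← occupied
  → r_4 = 4.3532
beam 5: φ=45°, α=255°
  dir = (cos 255°, sin 255°) = (-0.2588, -0.9659); from cell (4,7)
  next x-line at t=2.9751, next y-line at t=0.3520; Δt_x=3.8637, Δt_y=1.0353
    y: enter (4,6) at t=0.3520
    y: enter (4,5) at t=1.3873 ← occupied
  → r_5 = 1.3873
beam 6: φ=90°, α=300°
  dir = (cos 300°, sin 300°) = (0.5000, -0.8660); from cell (4,7)
  next x-line at t=0.4600, next y-line at t=0.3926; Δt_x=2.0000, Δt_y=1.1547
    y: enter (4,6) at t=0.3926
    x: enter (5,6) at t=0.4600
    y: enter (5,5) at t=1.5473
    x: enter (6,5) at t=2.4600 ← occupied
  → r_6 = 2.4600
beam 7: φ=135°, α=345°
  dir = (cos 345°, sin 345°) = (0.9659, -0.2588); from cell (4,7)
  next x-line at t=0.2381, next y-line at t=1.3137; Δt_x=1.0353, Δt_y=3.8637
    x: enter (5,7) at t=0.2381
    x: enter (6,7) at t=1.2734 ← occupied
  → r_7 = 1.2734

ranges = [0.6833, 0.7621, 2.5500, 4.3532, 1.3873, 2.4600, 1.2734]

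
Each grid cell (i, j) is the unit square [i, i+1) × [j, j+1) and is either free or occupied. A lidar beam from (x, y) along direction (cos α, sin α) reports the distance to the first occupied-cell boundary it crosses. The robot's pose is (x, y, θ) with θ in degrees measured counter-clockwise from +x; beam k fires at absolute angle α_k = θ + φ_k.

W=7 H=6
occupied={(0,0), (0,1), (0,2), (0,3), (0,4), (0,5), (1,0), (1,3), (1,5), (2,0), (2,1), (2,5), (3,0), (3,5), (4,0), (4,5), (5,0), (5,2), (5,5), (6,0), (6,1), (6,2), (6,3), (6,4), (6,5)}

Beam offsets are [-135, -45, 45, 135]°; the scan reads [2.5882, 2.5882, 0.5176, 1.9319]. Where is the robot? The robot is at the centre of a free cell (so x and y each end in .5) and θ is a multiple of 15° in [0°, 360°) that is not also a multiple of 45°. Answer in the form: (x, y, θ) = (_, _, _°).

Enumerate (i+0.5, j+0.5, θ) over the 17 free cells and 16 admissible headings. For each, cast all 4 beams and compare to the given ranges.
  (4.5, 1.5, 285°): beam 1 = 3.0000 ≠ 2.5882 ✗
  (5.5, 4.5, 210°): beam 1 = 0.5176 ≠ 2.5882 ✗
  (1.5, 4.5, 60°): beam 1 = 0.5176 ≠ 2.5882 ✗
  (4.5, 3.5, 240°): beam 1 = 1.5529 ≠ 2.5882 ✗
  …
  (3.5, 4.5, 30°): r_1=2.5882, r_2=2.5882, r_3=0.5176, r_4=1.9319 — all match ✓
No second candidate reproduces the full scan.

(x, y, θ) = (3.5, 4.5, 30°)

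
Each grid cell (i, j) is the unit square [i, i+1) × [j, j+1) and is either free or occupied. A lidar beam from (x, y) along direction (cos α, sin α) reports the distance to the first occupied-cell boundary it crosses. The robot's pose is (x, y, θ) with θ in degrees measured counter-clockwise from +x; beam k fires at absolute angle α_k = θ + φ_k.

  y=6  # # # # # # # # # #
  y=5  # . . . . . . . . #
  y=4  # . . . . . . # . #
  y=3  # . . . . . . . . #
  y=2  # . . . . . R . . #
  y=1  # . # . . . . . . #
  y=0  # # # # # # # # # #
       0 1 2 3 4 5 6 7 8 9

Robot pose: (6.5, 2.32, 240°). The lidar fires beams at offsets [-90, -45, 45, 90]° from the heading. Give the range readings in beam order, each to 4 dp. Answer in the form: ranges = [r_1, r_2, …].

ranges = [6.3509, 3.6235, 1.3666, 2.6400]

beam 1: φ=-90°, α=150°
  d=(-0.8660,0.5000)  start (6,2)  tX=0.5774 tY=1.3600  stride 1/|dx|=1.1547 1/|dy|=2.0000
    cross x-line → (5,2), t=0.5774
    cross y-line → (5,3), t=1.3600
    cross x-line → (4,3), t=1.7321
    cross x-line → (3,3), t=2.8868
    cross y-line → (3,4), t=3.3600
    cross x-line → (2,4), t=4.0415
    cross x-line → (1,4), t=5.1962
    cross y-line → (1,5), t=5.3600
    cross x-line → (0,5), t=6.3509 (wall)
  → r_1 = 6.3509
beam 2: φ=-45°, α=195°
  d=(-0.9659,-0.2588)  start (6,2)  tX=0.5176 tY=1.2364  stride 1/|dx|=1.0353 1/|dy|=3.8637
    cross x-line → (5,2), t=0.5176
    cross y-line → (5,1), t=1.2364
    cross x-line → (4,1), t=1.5529
    cross x-line → (3,1), t=2.5882
    cross x-line → (2,1), t=3.6235 (wall)
  → r_2 = 3.6235
beam 3: φ=45°, α=285°
  d=(0.2588,-0.9659)  start (6,2)  tX=1.9319 tY=0.3313  stride 1/|dx|=3.8637 1/|dy|=1.0353
    cross y-line → (6,1), t=0.3313
    cross y-line → (6,0), t=1.3666 (wall)
  → r_3 = 1.3666
beam 4: φ=90°, α=330°
  d=(0.8660,-0.5000)  start (6,2)  tX=0.5774 tY=0.6400  stride 1/|dx|=1.1547 1/|dy|=2.0000
    cross x-line → (7,2), t=0.5774
    cross y-line → (7,1), t=0.6400
    cross x-line → (8,1), t=1.7321
    cross y-line → (8,0), t=2.6400 (wall)
  → r_4 = 2.6400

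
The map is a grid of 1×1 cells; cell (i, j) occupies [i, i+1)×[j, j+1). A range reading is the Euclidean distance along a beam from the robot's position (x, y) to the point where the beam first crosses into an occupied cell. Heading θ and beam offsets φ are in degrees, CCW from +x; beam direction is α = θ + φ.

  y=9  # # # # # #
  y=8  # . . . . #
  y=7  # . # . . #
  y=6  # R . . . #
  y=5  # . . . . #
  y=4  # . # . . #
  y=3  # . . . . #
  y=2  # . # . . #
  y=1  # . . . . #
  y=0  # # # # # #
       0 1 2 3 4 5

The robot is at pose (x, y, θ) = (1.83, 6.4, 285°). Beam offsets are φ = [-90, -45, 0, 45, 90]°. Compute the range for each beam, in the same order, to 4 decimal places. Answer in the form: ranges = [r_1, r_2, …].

ranges = [0.8593, 1.6600, 1.4494, 3.6604, 3.2818]

beam 1: φ=-90°, α=195°
  direction (-0.9659, -0.2588); cell (1,6); t to first gridline: x 0.8593, y 1.5455 (then +1.0353 / +3.8637)
    (0,6) via x @ 0.8593  # hit
  → r_1 = 0.8593
beam 2: φ=-45°, α=240°
  direction (-0.5000, -0.8660); cell (1,6); t to first gridline: x 1.6600, y 0.4619 (then +2.0000 / +1.1547)
    (1,5) via y @ 0.4619
    (1,4) via y @ 1.6166
    (0,4) via x @ 1.6600  # hit
  → r_2 = 1.6600
beam 3: φ=0°, α=285°
  direction (0.2588, -0.9659); cell (1,6); t to first gridline: x 0.6568, y 0.4141 (then +3.8637 / +1.0353)
    (1,5) via y @ 0.4141
    (2,5) via x @ 0.6568
    (2,4) via y @ 1.4494  # hit
  → r_3 = 1.4494
beam 4: φ=45°, α=330°
  direction (0.8660, -0.5000); cell (1,6); t to first gridline: x 0.1963, y 0.8000 (then +1.1547 / +2.0000)
    (2,6) via x @ 0.1963
    (2,5) via y @ 0.8000
    (3,5) via x @ 1.3510
    (4,5) via x @ 2.5057
    (4,4) via y @ 2.8000
    (5,4) via x @ 3.6604  # hit
  → r_4 = 3.6604
beam 5: φ=90°, α=15°
  direction (0.9659, 0.2588); cell (1,6); t to first gridline: x 0.1760, y 2.3182 (then +1.0353 / +3.8637)
    (2,6) via x @ 0.1760
    (3,6) via x @ 1.2113
    (4,6) via x @ 2.2465
    (4,7) via y @ 2.3182
    (5,7) via x @ 3.2818  # hit
  → r_5 = 3.2818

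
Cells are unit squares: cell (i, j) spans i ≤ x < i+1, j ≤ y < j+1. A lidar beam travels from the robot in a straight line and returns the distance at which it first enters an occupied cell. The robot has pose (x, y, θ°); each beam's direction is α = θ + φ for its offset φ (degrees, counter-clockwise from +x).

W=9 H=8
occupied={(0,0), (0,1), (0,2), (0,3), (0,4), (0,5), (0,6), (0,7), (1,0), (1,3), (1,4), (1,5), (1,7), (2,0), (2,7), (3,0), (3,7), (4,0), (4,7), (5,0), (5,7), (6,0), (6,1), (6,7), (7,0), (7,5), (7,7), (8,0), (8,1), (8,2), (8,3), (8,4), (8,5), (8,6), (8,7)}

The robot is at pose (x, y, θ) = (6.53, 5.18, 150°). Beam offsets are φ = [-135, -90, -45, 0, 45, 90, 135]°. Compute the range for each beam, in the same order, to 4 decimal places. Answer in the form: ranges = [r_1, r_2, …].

ranges = [0.4866, 0.9400, 1.8842, 3.6400, 4.6898, 4.8266, 4.3275]

beam 1: φ=-135°, α=15°
  d=(0.9659,0.2588)  start (6,5)  tX=0.4866 tY=3.1682  stride 1/|dx|=1.0353 1/|dy|=3.8637
    cross x-line → (7,5), t=0.4866 (wall)
  → r_1 = 0.4866
beam 2: φ=-90°, α=60°
  d=(0.5000,0.8660)  start (6,5)  tX=0.9400 tY=0.9469  stride 1/|dx|=2.0000 1/|dy|=1.1547
    cross x-line → (7,5), t=0.9400 (wall)
  → r_2 = 0.9400
beam 3: φ=-45°, α=105°
  d=(-0.2588,0.9659)  start (6,5)  tX=2.0478 tY=0.8489  stride 1/|dx|=3.8637 1/|dy|=1.0353
    cross y-line → (6,6), t=0.8489
    cross y-line → (6,7), t=1.8842 (wall)
  → r_3 = 1.8842
beam 4: φ=0°, α=150°
  d=(-0.8660,0.5000)  start (6,5)  tX=0.6120 tY=1.6400  stride 1/|dx|=1.1547 1/|dy|=2.0000
    cross x-line → (5,5), t=0.6120
    cross y-line → (5,6), t=1.6400
    cross x-line → (4,6), t=1.7667
    cross x-line → (3,6), t=2.9214
    cross y-line → (3,7), t=3.6400 (wall)
  → r_4 = 3.6400
beam 5: φ=45°, α=195°
  d=(-0.9659,-0.2588)  start (6,5)  tX=0.5487 tY=0.6955  stride 1/|dx|=1.0353 1/|dy|=3.8637
    cross x-line → (5,5), t=0.5487
    cross y-line → (5,4), t=0.6955
    cross x-line → (4,4), t=1.5840
    cross x-line → (3,4), t=2.6192
    cross x-line → (2,4), t=3.6545
    cross y-line → (2,3), t=4.5592
    cross x-line → (1,3), t=4.6898 (wall)
  → r_5 = 4.6898
beam 6: φ=90°, α=240°
  d=(-0.5000,-0.8660)  start (6,5)  tX=1.0600 tY=0.2078  stride 1/|dx|=2.0000 1/|dy|=1.1547
    cross y-line → (6,4), t=0.2078
    cross x-line → (5,4), t=1.0600
    cross y-line → (5,3), t=1.3625
    cross y-line → (5,2), t=2.5172
    cross x-line → (4,2), t=3.0600
    cross y-line → (4,1), t=3.6719
    cross y-line → (4,0), t=4.8266 (wall)
  → r_6 = 4.8266
beam 7: φ=135°, α=285°
  d=(0.2588,-0.9659)  start (6,5)  tX=1.8159 tY=0.1863  stride 1/|dx|=3.8637 1/|dy|=1.0353
    cross y-line → (6,4), t=0.1863
    cross y-line → (6,3), t=1.2216
    cross x-line → (7,3), t=1.8159
    cross y-line → (7,2), t=2.2569
    cross y-line → (7,1), t=3.2922
    cross y-line → (7,0), t=4.3275 (wall)
  → r_7 = 4.3275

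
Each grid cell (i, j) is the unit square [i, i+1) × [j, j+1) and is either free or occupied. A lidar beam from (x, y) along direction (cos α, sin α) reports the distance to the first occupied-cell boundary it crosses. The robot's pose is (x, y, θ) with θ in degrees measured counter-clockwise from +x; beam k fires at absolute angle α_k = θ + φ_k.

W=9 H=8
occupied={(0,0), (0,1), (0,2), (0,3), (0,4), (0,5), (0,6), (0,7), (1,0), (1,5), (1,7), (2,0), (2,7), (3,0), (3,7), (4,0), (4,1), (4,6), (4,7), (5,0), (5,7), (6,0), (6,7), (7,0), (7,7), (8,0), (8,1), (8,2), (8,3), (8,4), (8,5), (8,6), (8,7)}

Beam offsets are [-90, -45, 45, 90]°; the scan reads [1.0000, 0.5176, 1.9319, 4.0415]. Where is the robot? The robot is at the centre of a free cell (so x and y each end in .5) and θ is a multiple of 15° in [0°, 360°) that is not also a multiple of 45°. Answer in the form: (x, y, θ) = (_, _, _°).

The pose lattice has 39·16 = 624 candidates. Test each by forward raycasting.
  (6.5, 3.5, 15°): beam 1 = 2.5882 ≠ 1.0000 ✗
  (2.5, 5.5, 30°): beam 1 = 4.0415 ≠ 1.0000 ✗
  (1.5, 3.5, 195°): beam 1 = 1.5529 ≠ 1.0000 ✗
  (6.5, 5.5, 285°): beam 1 = 5.6940 ≠ 1.0000 ✗
  …
  (7.5, 3.5, 30°): r_1=1.0000, r_2=0.5176, r_3=1.9319, r_4=4.0415 — all match ✓
No second candidate reproduces the full scan.

(x, y, θ) = (7.5, 3.5, 30°)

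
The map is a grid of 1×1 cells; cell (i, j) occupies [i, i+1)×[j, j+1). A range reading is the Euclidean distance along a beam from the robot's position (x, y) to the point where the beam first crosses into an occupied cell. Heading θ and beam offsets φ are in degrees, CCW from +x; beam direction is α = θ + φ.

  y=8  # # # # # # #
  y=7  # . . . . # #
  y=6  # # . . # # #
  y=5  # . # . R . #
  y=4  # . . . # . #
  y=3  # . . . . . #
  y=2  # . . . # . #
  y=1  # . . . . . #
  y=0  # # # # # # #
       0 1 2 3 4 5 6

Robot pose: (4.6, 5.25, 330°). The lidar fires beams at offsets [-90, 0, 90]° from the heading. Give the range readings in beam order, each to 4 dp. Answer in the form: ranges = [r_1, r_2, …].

ranges = [0.2887, 1.6166, 0.8660]

beam 1: φ=-90°, α=240°
  direction (-0.5000, -0.8660); cell (4,5); t to first gridline: x 1.2000, y 0.2887 (then +2.0000 / +1.1547)
    (4,4) via y @ 0.2887  # hit
  → r_1 = 0.2887
beam 2: φ=0°, α=330°
  direction (0.8660, -0.5000); cell (4,5); t to first gridline: x 0.4619, y 0.5000 (then +1.1547 / +2.0000)
    (5,5) via x @ 0.4619
    (5,4) via y @ 0.5000
    (6,4) via x @ 1.6166  # hit
  → r_2 = 1.6166
beam 3: φ=90°, α=60°
  direction (0.5000, 0.8660); cell (4,5); t to first gridline: x 0.8000, y 0.8660 (then +2.0000 / +1.1547)
    (5,5) via x @ 0.8000
    (5,6) via y @ 0.8660  # hit
  → r_3 = 0.8660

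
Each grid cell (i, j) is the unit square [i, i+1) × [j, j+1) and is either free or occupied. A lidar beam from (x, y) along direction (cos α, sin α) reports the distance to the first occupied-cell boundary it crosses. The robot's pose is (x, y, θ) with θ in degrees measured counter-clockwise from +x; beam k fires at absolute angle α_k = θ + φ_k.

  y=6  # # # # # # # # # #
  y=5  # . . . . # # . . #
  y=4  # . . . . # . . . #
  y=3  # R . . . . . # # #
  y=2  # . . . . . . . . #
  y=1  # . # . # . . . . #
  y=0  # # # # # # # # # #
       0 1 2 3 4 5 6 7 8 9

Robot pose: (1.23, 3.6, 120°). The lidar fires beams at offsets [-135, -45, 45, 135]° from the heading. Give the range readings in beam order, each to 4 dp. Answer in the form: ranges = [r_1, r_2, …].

beam 1: φ=-135°, α=345°
  cosα=0.9659 sinα=-0.2588 | (1,3) | tMaxX 0.7972 tMaxY 2.3182 | tΔX 1.0353 tΔY 3.8637
    t=0.7972 [x] (2,3)
    t=1.8324 [x] (3,3)
    t=2.3182 [y] (3,2)
    t=2.8677 [x] (4,2)
    t=3.9030 [x] (5,2)
    t=4.9383 [x] (6,2)
    t=5.9735 [x] (7,2)
    t=6.1819 [y] (7,1)
    t=7.0088 [x] (8,1)
    t=8.0441 [x] (9,1) — stop
  → r_1 = 8.0441
beam 2: φ=-45°, α=75°
  cosα=0.2588 sinα=0.9659 | (1,3) | tMaxX 2.9751 tMaxY 0.4141 | tΔX 3.8637 tΔY 1.0353
    t=0.4141 [y] (1,4)
    t=1.4494 [y] (1,5)
    t=2.4847 [y] (1,6) — stop
  → r_2 = 2.4847
beam 3: φ=45°, α=165°
  cosα=-0.9659 sinα=0.2588 | (1,3) | tMaxX 0.2381 tMaxY 1.5455 | tΔX 1.0353 tΔY 3.8637
    t=0.2381 [x] (0,3) — stop
  → r_3 = 0.2381
beam 4: φ=135°, α=255°
  cosα=-0.2588 sinα=-0.9659 | (1,3) | tMaxX 0.8887 tMaxY 0.6212 | tΔX 3.8637 tΔY 1.0353
    t=0.6212 [y] (1,2)
    t=0.8887 [x] (0,2) — stop
  → r_4 = 0.8887

ranges = [8.0441, 2.4847, 0.2381, 0.8887]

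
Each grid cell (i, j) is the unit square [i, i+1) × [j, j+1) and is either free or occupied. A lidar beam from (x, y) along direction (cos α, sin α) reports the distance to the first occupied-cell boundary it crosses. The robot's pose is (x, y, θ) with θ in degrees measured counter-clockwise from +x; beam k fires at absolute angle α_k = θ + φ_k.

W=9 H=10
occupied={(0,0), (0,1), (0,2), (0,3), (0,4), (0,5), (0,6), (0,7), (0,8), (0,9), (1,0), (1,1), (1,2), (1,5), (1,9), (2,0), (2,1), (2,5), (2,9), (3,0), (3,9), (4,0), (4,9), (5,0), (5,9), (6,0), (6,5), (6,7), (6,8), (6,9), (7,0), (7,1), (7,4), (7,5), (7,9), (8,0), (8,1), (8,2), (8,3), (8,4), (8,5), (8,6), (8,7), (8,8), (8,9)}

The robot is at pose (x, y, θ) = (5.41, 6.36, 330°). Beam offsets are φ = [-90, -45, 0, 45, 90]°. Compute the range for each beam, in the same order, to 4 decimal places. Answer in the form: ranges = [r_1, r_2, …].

ranges = [5.0345, 5.5491, 0.7200, 2.6814, 1.1800]

beam 1: φ=-90°, α=240°
  dir = (cos 240°, sin 240°) = (-0.5000, -0.8660); from cell (5,6)
  next x-line at t=0.8200, next y-line at t=0.4157; Δt_x=2.0000, Δt_y=1.1547
    y: enter (5,5) at t=0.4157
    x: enter (4,5) at t=0.8200
    y: enter (4,4) at t=1.5704
    y: enter (4,3) at t=2.7251
    x: enter (3,3) at t=2.8200
    y: enter (3,2) at t=3.8798
    x: enter (2,2) at t=4.8200
    y: enter (2,1) at t=5.0345 ← occupied
  → r_1 = 5.0345
beam 2: φ=-45°, α=285°
  dir = (cos 285°, sin 285°) = (0.2588, -0.9659); from cell (5,6)
  next x-line at t=2.2796, next y-line at t=0.3727; Δt_x=3.8637, Δt_y=1.0353
    y: enter (5,5) at t=0.3727
    y: enter (5,4) at t=1.4080
    x: enter (6,4) at t=2.2796
    y: enter (6,3) at t=2.4433
    y: enter (6,2) at t=3.4785
    y: enter (6,1) at t=4.5138
    y: enter (6,0) at t=5.5491 ← occupied
  → r_2 = 5.5491
beam 3: φ=0°, α=330°
  dir = (cos 330°, sin 330°) = (0.8660, -0.5000); from cell (5,6)
  next x-line at t=0.6813, next y-line at t=0.7200; Δt_x=1.1547, Δt_y=2.0000
    x: enter (6,6) at t=0.6813
    y: enter (6,5) at t=0.7200 ← occupied
  → r_3 = 0.7200
beam 4: φ=45°, α=15°
  dir = (cos 15°, sin 15°) = (0.9659, 0.2588); from cell (5,6)
  next x-line at t=0.6108, next y-line at t=2.4728; Δt_x=1.0353, Δt_y=3.8637
    x: enter (6,6) at t=0.6108
    x: enter (7,6) at t=1.6461
    y: enter (7,7) at t=2.4728
    x: enter (8,7) at t=2.6814 ← occupied
  → r_4 = 2.6814
beam 5: φ=90°, α=60°
  dir = (cos 60°, sin 60°) = (0.5000, 0.8660); from cell (5,6)
  next x-line at t=1.1800, next y-line at t=0.7390; Δt_x=2.0000, Δt_y=1.1547
    y: enter (5,7) at t=0.7390
    x: enter (6,7) at t=1.1800 ← occupied
  → r_5 = 1.1800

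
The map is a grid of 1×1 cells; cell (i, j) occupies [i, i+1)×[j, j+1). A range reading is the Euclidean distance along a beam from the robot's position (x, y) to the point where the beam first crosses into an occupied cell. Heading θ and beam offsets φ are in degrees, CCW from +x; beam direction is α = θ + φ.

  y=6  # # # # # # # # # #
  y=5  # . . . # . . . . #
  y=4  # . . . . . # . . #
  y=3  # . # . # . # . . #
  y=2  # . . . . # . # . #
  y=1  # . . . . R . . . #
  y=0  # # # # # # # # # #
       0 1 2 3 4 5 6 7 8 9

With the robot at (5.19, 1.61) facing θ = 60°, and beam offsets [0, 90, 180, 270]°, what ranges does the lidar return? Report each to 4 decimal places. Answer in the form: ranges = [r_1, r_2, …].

ranges = [0.4503, 2.7800, 0.7044, 1.2200]

beam 1: φ=0°, α=60°
  d=(0.5000,0.8660)  start (5,1)  tX=1.6200 tY=0.4503  stride 1/|dx|=2.0000 1/|dy|=1.1547
    cross y-line → (5,2), t=0.4503 (wall)
  → r_1 = 0.4503
beam 2: φ=90°, α=150°
  d=(-0.8660,0.5000)  start (5,1)  tX=0.2194 tY=0.7800  stride 1/|dx|=1.1547 1/|dy|=2.0000
    cross x-line → (4,1), t=0.2194
    cross y-line → (4,2), t=0.7800
    cross x-line → (3,2), t=1.3741
    cross x-line → (2,2), t=2.5288
    cross y-line → (2,3), t=2.7800 (wall)
  → r_2 = 2.7800
beam 3: φ=180°, α=240°
  d=(-0.5000,-0.8660)  start (5,1)  tX=0.3800 tY=0.7044  stride 1/|dx|=2.0000 1/|dy|=1.1547
    cross x-line → (4,1), t=0.3800
    cross y-line → (4,0), t=0.7044 (wall)
  → r_3 = 0.7044
beam 4: φ=270°, α=330°
  d=(0.8660,-0.5000)  start (5,1)  tX=0.9353 tY=1.2200  stride 1/|dx|=1.1547 1/|dy|=2.0000
    cross x-line → (6,1), t=0.9353
    cross y-line → (6,0), t=1.2200 (wall)
  → r_4 = 1.2200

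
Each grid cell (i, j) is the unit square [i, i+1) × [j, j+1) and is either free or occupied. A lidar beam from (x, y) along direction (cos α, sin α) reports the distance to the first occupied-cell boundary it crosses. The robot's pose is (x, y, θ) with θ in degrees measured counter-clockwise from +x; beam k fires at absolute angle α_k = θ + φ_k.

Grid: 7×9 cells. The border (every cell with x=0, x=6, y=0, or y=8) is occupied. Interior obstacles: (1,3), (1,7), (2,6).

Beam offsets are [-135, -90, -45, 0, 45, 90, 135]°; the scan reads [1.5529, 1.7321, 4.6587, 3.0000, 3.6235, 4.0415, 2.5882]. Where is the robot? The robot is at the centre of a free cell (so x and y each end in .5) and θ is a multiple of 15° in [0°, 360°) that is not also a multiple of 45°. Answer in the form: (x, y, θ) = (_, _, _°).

(x, y, θ) = (4.5, 3.5, 120°)

Enumerate (i+0.5, j+0.5, θ) over the 32 free cells and 16 admissible headings. For each, cast all 7 beams and compare to the given ranges.
  (4.5, 2.5, 345°): beam 1 = 3.0000 ≠ 1.5529 ✗
  (4.5, 1.5, 15°): beam 1 = 0.5774 ≠ 1.5529 ✗
  (1.5, 6.5, 330°): beam 1 = 0.5176 ≠ 1.5529 ✗
  …
  (4.5, 3.5, 120°): r_1=1.5529, r_2=1.7321, r_3=4.6587, r_4=3.0000, r_5=3.6235, r_6=4.0415, r_7=2.5882 — all match ✓
No second candidate reproduces the full scan.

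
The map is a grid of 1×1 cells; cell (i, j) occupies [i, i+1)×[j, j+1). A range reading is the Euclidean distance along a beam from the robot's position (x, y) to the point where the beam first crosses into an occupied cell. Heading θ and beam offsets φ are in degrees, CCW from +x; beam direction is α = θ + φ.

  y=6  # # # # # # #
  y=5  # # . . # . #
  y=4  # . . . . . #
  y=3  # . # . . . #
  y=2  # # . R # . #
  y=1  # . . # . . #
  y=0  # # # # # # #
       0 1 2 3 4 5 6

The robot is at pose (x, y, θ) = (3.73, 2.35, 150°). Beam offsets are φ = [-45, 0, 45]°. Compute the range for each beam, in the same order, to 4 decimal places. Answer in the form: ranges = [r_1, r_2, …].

ranges = [3.7788, 1.3000, 2.8263]

beam 1: φ=-45°, α=105°
  direction (-0.2588, 0.9659); cell (3,2); t to first gridline: x 2.8205, y 0.6729 (then +3.8637 / +1.0353)
    (3,3) via y @ 0.6729
    (3,4) via y @ 1.7082
    (3,5) via y @ 2.7435
    (2,5) via x @ 2.8205
    (2,6) via y @ 3.7788  # hit
  → r_1 = 3.7788
beam 2: φ=0°, α=150°
  direction (-0.8660, 0.5000); cell (3,2); t to first gridline: x 0.8429, y 1.3000 (then +1.1547 / +2.0000)
    (2,2) via x @ 0.8429
    (2,3) via y @ 1.3000  # hit
  → r_2 = 1.3000
beam 3: φ=45°, α=195°
  direction (-0.9659, -0.2588); cell (3,2); t to first gridline: x 0.7558, y 1.3523 (then +1.0353 / +3.8637)
    (2,2) via x @ 0.7558
    (2,1) via y @ 1.3523
    (1,1) via x @ 1.7910
    (0,1) via x @ 2.8263  # hit
  → r_3 = 2.8263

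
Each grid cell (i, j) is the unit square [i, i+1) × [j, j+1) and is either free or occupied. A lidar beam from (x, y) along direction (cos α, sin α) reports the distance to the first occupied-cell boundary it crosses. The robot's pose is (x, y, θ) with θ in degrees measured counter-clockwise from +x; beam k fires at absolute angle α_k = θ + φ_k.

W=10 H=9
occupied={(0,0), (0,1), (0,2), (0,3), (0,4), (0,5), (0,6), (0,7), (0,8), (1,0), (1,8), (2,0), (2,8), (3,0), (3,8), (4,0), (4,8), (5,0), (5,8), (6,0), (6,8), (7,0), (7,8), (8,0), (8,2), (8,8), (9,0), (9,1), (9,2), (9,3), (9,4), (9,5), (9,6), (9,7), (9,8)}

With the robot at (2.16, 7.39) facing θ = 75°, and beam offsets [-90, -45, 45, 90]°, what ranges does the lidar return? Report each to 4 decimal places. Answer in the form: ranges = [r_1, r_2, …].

beam 1: φ=-90°, α=345°
  d=(0.9659,-0.2588)  start (2,7)  tX=0.8696 tY=1.5068  stride 1/|dx|=1.0353 1/|dy|=3.8637
    cross x-line → (3,7), t=0.8696
    cross y-line → (3,6), t=1.5068
    cross x-line → (4,6), t=1.9049
    cross x-line → (5,6), t=2.9402
    cross x-line → (6,6), t=3.9755
    cross x-line → (7,6), t=5.0107
    cross y-line → (7,5), t=5.3705
    cross x-line → (8,5), t=6.0460
    cross x-line → (9,5), t=7.0813 (wall)
  → r_1 = 7.0813
beam 2: φ=-45°, α=30°
  d=(0.8660,0.5000)  start (2,7)  tX=0.9699 tY=1.2200  stride 1/|dx|=1.1547 1/|dy|=2.0000
    cross x-line → (3,7), t=0.9699
    cross y-line → (3,8), t=1.2200 (wall)
  → r_2 = 1.2200
beam 3: φ=45°, α=120°
  d=(-0.5000,0.8660)  start (2,7)  tX=0.3200 tY=0.7044  stride 1/|dx|=2.0000 1/|dy|=1.1547
    cross x-line → (1,7), t=0.3200
    cross y-line → (1,8), t=0.7044 (wall)
  → r_3 = 0.7044
beam 4: φ=90°, α=165°
  d=(-0.9659,0.2588)  start (2,7)  tX=0.1656 tY=2.3569  stride 1/|dx|=1.0353 1/|dy|=3.8637
    cross x-line → (1,7), t=0.1656
    cross x-line → (0,7), t=1.2009 (wall)
  → r_4 = 1.2009

ranges = [7.0813, 1.2200, 0.7044, 1.2009]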